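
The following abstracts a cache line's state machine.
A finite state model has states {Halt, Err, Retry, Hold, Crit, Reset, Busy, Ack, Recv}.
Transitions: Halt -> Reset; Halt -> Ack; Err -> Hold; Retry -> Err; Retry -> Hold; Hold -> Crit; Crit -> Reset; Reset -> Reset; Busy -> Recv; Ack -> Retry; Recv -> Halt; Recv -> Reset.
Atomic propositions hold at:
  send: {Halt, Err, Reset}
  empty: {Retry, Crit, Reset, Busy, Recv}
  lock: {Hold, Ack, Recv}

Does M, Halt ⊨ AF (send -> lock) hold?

Sat(send -> lock) = {Retry, Hold, Crit, Busy, Ack, Recv}
AF (send -> lock): least fixpoint, start Z0 = {Retry, Hold, Crit, Busy, Ack, Recv}, add states with every successor in Z. Z1 = {Err, Retry, Hold, Crit, Busy, Ack, Recv}; fixed.
Sat(AF (send -> lock)) = {Err, Retry, Hold, Crit, Busy, Ack, Recv}
Halt ∉ Sat(AF (send -> lock)) = {Err, Retry, Hold, Crit, Busy, Ack, Recv}, so the formula does not hold at Halt.

No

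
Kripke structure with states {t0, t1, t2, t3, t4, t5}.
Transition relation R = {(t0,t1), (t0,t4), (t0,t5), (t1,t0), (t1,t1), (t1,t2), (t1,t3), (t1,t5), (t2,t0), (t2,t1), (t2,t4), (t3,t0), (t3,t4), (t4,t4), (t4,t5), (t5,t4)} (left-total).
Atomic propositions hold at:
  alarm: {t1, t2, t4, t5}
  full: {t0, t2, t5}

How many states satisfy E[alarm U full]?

5

E[alarm U full]: least fixpoint, start Z0 = Sat(full) = {t0, t2, t5}, add states in Sat(alarm) with some successor in Z. Z1 = {t0, t1, t2, t4, t5}; fixed.
Sat(E[alarm U full]) = {t0, t1, t2, t4, t5}
|Sat(E[alarm U full])| = |{t0, t1, t2, t4, t5}| = 5.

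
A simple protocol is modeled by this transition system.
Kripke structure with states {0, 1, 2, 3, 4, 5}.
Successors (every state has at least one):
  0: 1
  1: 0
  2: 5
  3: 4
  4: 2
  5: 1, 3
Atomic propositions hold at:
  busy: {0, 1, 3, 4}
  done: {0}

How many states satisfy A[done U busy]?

4

A[done U busy]: least fixpoint, start Z0 = Sat(busy) = {0, 1, 3, 4}, add states in Sat(done) with every successor in Z. Already a fixed point.
Sat(A[done U busy]) = {0, 1, 3, 4}
|Sat(A[done U busy])| = |{0, 1, 3, 4}| = 4.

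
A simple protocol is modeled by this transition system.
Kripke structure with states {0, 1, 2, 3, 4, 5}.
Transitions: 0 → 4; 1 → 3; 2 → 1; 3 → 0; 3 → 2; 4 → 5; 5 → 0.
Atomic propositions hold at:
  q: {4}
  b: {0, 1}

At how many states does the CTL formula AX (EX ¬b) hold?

Sat(¬b) = {2, 3, 4, 5}
Sat(EX ¬b) = {s : some successor in {2, 3, 4, 5}} = {0, 1, 3, 4}
Sat(AX (EX ¬b)) = {s : every successor in {0, 1, 3, 4}} = {0, 1, 2, 5}
|Sat(AX (EX ¬b))| = |{0, 1, 2, 5}| = 4.

4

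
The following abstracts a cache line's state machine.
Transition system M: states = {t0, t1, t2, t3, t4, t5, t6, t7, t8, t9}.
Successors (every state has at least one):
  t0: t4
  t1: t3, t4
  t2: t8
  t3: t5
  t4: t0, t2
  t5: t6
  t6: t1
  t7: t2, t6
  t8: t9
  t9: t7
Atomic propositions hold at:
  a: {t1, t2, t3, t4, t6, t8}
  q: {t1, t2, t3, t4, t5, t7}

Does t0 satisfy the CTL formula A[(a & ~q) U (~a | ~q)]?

Yes

Sat(~q) = {t0, t6, t8, t9}
Sat(a & ~q) = {t6, t8}
Sat(~a) = {t0, t5, t7, t9}
Sat(~a | ~q) = {t0, t5, t6, t7, t8, t9}
A[(a & ~q) U (~a | ~q)]: least fixpoint, start Z0 = Sat((~a | ~q)) = {t0, t5, t6, t7, t8, t9}, add states in Sat(a & ~q) with every successor in Z. Already a fixed point.
Sat(A[(a & ~q) U (~a | ~q)]) = {t0, t5, t6, t7, t8, t9}
t0 ∈ Sat(A[(a & ~q) U (~a | ~q)]) = {t0, t5, t6, t7, t8, t9}, so the formula holds at t0.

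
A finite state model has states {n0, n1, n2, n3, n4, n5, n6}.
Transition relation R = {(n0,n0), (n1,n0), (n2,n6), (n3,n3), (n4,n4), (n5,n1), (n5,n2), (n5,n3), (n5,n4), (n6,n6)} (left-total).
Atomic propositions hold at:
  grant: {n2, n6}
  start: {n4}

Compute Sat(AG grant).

{n2, n6}

AG grant: greatest fixpoint, start Z0 = {n2, n6}, keep only states in Sat with every successor in Z. Already a fixed point.
Sat(AG grant) = {n2, n6}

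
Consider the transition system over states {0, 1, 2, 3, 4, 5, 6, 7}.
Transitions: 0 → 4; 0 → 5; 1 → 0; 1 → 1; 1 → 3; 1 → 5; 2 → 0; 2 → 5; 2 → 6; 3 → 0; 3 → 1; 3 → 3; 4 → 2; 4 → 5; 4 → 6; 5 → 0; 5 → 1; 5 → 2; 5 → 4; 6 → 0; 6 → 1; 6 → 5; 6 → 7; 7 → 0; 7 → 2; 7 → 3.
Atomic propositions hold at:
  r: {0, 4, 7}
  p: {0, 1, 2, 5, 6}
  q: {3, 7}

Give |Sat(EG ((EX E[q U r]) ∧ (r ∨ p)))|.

6

E[q U r]: least fixpoint, start Z0 = Sat(r) = {0, 4, 7}, add states in Sat(q) with some successor in Z. Z1 = {0, 3, 4, 7}; fixed.
Sat(E[q U r]) = {0, 3, 4, 7}
Sat(EX E[q U r]) = {s : some successor in {0, 3, 4, 7}} = {0, 1, 2, 3, 5, 6, 7}
Sat(r ∨ p) = {0, 1, 2, 4, 5, 6, 7}
Sat((EX E[q U r]) ∧ (r ∨ p)) = {0, 1, 2, 5, 6, 7}
EG ((EX E[q U r]) ∧ (r ∨ p)): greatest fixpoint, start Z0 = {0, 1, 2, 5, 6, 7}, keep only states in Sat with some successor in Z. Already a fixed point.
Sat(EG ((EX E[q U r]) ∧ (r ∨ p))) = {0, 1, 2, 5, 6, 7}
|Sat(EG ((EX E[q U r]) ∧ (r ∨ p)))| = |{0, 1, 2, 5, 6, 7}| = 6.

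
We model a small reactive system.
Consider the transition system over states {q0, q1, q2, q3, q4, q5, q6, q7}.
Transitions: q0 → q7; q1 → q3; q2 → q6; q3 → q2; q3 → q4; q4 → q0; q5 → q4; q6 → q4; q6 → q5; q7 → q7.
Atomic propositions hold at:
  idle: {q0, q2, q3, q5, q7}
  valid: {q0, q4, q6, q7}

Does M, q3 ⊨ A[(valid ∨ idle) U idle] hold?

Sat(valid ∨ idle) = {q0, q2, q3, q4, q5, q6, q7}
A[(valid ∨ idle) U idle]: least fixpoint, start Z0 = Sat(idle) = {q0, q2, q3, q5, q7}, add states in Sat(valid ∨ idle) with every successor in Z. Z1 = {q0, q2, q3, q4, q5, q7}; Z2 = {q0, q2, q3, q4, q5, q6, q7}; fixed.
Sat(A[(valid ∨ idle) U idle]) = {q0, q2, q3, q4, q5, q6, q7}
q3 ∈ Sat(A[(valid ∨ idle) U idle]) = {q0, q2, q3, q4, q5, q6, q7}, so the formula holds at q3.

Yes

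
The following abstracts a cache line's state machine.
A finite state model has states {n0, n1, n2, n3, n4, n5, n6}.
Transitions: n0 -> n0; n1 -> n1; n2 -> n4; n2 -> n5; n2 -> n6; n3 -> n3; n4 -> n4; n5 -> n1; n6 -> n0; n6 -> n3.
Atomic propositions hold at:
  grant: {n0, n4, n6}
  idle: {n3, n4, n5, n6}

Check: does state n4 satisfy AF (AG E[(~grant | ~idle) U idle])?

Yes

Sat(~grant) = {n1, n2, n3, n5}
Sat(~idle) = {n0, n1, n2}
Sat(~grant | ~idle) = {n0, n1, n2, n3, n5}
E[(~grant | ~idle) U idle]: least fixpoint, start Z0 = Sat(idle) = {n3, n4, n5, n6}, add states in Sat(~grant | ~idle) with some successor in Z. Z1 = {n2, n3, n4, n5, n6}; fixed.
Sat(E[(~grant | ~idle) U idle]) = {n2, n3, n4, n5, n6}
AG E[(~grant | ~idle) U idle]: greatest fixpoint, start Z0 = {n2, n3, n4, n5, n6}, keep only states in Sat with every successor in Z. Z1 = {n2, n3, n4}; Z2 = {n3, n4}; fixed.
Sat(AG E[(~grant | ~idle) U idle]) = {n3, n4}
AF (AG E[(~grant | ~idle) U idle]): least fixpoint, start Z0 = {n3, n4}, add states with every successor in Z. Already a fixed point.
Sat(AF (AG E[(~grant | ~idle) U idle])) = {n3, n4}
n4 ∈ Sat(AF (AG E[(~grant | ~idle) U idle])) = {n3, n4}, so the formula holds at n4.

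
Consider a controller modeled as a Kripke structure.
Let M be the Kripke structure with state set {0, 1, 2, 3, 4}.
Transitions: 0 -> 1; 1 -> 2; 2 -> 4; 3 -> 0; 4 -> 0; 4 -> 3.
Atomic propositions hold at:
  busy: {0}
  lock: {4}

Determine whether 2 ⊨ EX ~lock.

No

Sat(~lock) = {0, 1, 2, 3}
Sat(EX ~lock) = {s : some successor in {0, 1, 2, 3}} = {0, 1, 3, 4}
2 ∉ Sat(EX ~lock) = {0, 1, 3, 4}, so the formula does not hold at 2.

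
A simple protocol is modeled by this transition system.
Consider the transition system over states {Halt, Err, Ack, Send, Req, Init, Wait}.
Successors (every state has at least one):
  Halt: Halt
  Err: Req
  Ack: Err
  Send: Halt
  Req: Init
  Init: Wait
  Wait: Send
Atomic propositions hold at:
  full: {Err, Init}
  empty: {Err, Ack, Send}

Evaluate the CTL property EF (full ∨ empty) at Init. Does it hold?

Sat(full ∨ empty) = {Err, Ack, Send, Init}
EF (full ∨ empty): least fixpoint, start Z0 = {Err, Ack, Send, Init}, add states with some successor in Z. Z1 = {Err, Ack, Send, Req, Init, Wait}; fixed.
Sat(EF (full ∨ empty)) = {Err, Ack, Send, Req, Init, Wait}
Init ∈ Sat(EF (full ∨ empty)) = {Err, Ack, Send, Req, Init, Wait}, so the formula holds at Init.

Yes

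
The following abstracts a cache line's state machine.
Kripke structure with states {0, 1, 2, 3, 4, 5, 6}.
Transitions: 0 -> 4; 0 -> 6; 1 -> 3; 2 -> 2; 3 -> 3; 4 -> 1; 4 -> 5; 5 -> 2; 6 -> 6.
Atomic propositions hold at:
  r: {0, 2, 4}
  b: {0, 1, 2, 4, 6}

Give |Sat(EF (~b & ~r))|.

Sat(~b) = {3, 5}
Sat(~r) = {1, 3, 5, 6}
Sat(~b & ~r) = {3, 5}
EF (~b & ~r): least fixpoint, start Z0 = {3, 5}, add states with some successor in Z. Z1 = {1, 3, 4, 5}; Z2 = {0, 1, 3, 4, 5}; fixed.
Sat(EF (~b & ~r)) = {0, 1, 3, 4, 5}
|Sat(EF (~b & ~r))| = |{0, 1, 3, 4, 5}| = 5.

5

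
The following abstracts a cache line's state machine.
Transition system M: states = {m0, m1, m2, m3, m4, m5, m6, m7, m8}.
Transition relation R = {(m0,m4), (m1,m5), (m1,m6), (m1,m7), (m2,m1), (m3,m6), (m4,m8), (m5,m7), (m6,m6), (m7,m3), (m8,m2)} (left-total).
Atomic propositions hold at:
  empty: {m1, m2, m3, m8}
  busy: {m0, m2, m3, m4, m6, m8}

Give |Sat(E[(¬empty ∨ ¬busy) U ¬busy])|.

Sat(¬empty) = {m0, m4, m5, m6, m7}
Sat(¬busy) = {m1, m5, m7}
Sat(¬empty ∨ ¬busy) = {m0, m1, m4, m5, m6, m7}
E[(¬empty ∨ ¬busy) U ¬busy]: least fixpoint, start Z0 = Sat(¬busy) = {m1, m5, m7}, add states in Sat(¬empty ∨ ¬busy) with some successor in Z. Already a fixed point.
Sat(E[(¬empty ∨ ¬busy) U ¬busy]) = {m1, m5, m7}
|Sat(E[(¬empty ∨ ¬busy) U ¬busy])| = |{m1, m5, m7}| = 3.

3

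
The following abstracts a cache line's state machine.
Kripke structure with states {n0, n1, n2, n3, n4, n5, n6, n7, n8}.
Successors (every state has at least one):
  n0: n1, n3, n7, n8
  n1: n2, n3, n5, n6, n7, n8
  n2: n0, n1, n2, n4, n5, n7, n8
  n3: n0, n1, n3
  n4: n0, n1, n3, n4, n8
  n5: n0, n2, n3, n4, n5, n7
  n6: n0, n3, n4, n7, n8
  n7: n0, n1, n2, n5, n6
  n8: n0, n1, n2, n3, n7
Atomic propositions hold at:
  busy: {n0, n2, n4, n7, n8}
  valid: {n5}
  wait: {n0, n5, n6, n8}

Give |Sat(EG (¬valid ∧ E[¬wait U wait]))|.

Sat(¬valid) = {n0, n1, n2, n3, n4, n6, n7, n8}
Sat(¬wait) = {n1, n2, n3, n4, n7}
E[¬wait U wait]: least fixpoint, start Z0 = Sat(wait) = {n0, n5, n6, n8}, add states in Sat(¬wait) with some successor in Z. Z1 = {n0, n1, n2, n3, n4, n5, n6, n7, n8}; fixed.
Sat(E[¬wait U wait]) = {n0, n1, n2, n3, n4, n5, n6, n7, n8}
Sat(¬valid ∧ E[¬wait U wait]) = {n0, n1, n2, n3, n4, n6, n7, n8}
EG (¬valid ∧ E[¬wait U wait]): greatest fixpoint, start Z0 = {n0, n1, n2, n3, n4, n6, n7, n8}, keep only states in Sat with some successor in Z. Already a fixed point.
Sat(EG (¬valid ∧ E[¬wait U wait])) = {n0, n1, n2, n3, n4, n6, n7, n8}
|Sat(EG (¬valid ∧ E[¬wait U wait]))| = |{n0, n1, n2, n3, n4, n6, n7, n8}| = 8.

8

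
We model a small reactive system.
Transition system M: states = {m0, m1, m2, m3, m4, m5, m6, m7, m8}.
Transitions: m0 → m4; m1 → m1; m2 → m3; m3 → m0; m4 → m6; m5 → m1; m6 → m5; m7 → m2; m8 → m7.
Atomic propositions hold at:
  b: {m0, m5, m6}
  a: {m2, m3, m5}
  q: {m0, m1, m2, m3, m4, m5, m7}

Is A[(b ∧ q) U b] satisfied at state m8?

No

Sat(b ∧ q) = {m0, m5}
A[(b ∧ q) U b]: least fixpoint, start Z0 = Sat(b) = {m0, m5, m6}, add states in Sat(b ∧ q) with every successor in Z. Already a fixed point.
Sat(A[(b ∧ q) U b]) = {m0, m5, m6}
m8 ∉ Sat(A[(b ∧ q) U b]) = {m0, m5, m6}, so the formula does not hold at m8.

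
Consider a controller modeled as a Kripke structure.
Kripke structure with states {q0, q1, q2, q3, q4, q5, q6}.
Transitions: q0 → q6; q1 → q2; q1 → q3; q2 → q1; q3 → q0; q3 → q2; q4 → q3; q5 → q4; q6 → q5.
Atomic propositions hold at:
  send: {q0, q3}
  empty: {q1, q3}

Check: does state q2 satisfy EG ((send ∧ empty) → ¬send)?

Sat(send ∧ empty) = {q3}
Sat(¬send) = {q1, q2, q4, q5, q6}
Sat((send ∧ empty) → ¬send) = {q0, q1, q2, q4, q5, q6}
EG ((send ∧ empty) → ¬send): greatest fixpoint, start Z0 = {q0, q1, q2, q4, q5, q6}, keep only states in Sat with some successor in Z. Z1 = {q0, q1, q2, q5, q6}; Z2 = {q0, q1, q2, q6}; Z3 = {q0, q1, q2}; Z4 = {q1, q2}; fixed.
Sat(EG ((send ∧ empty) → ¬send)) = {q1, q2}
q2 ∈ Sat(EG ((send ∧ empty) → ¬send)) = {q1, q2}, so the formula holds at q2.

Yes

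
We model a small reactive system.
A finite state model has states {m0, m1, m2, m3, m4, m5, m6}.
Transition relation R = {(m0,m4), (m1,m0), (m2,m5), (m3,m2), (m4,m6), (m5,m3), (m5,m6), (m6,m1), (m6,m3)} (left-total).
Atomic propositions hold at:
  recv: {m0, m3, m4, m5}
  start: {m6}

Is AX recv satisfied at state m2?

Yes

Sat(AX recv) = {s : every successor in {m0, m3, m4, m5}} = {m0, m1, m2}
m2 ∈ Sat(AX recv) = {m0, m1, m2}, so the formula holds at m2.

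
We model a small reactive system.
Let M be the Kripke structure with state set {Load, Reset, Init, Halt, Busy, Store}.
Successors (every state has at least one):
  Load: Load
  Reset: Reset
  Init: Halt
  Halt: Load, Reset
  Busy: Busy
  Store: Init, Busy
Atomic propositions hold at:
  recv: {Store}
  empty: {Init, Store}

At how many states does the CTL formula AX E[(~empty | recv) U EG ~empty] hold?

Sat(~empty) = {Load, Reset, Halt, Busy}
Sat(~empty | recv) = {Load, Reset, Halt, Busy, Store}
EG ~empty: greatest fixpoint, start Z0 = {Load, Reset, Halt, Busy}, keep only states in Sat with some successor in Z. Already a fixed point.
Sat(EG ~empty) = {Load, Reset, Halt, Busy}
E[(~empty | recv) U EG ~empty]: least fixpoint, start Z0 = Sat(EG ~empty) = {Load, Reset, Halt, Busy}, add states in Sat(~empty | recv) with some successor in Z. Z1 = {Load, Reset, Halt, Busy, Store}; fixed.
Sat(E[(~empty | recv) U EG ~empty]) = {Load, Reset, Halt, Busy, Store}
Sat(AX E[(~empty | recv) U EG ~empty]) = {s : every successor in {Load, Reset, Halt, Busy, Store}} = {Load, Reset, Init, Halt, Busy}
|Sat(AX E[(~empty | recv) U EG ~empty])| = |{Load, Reset, Init, Halt, Busy}| = 5.

5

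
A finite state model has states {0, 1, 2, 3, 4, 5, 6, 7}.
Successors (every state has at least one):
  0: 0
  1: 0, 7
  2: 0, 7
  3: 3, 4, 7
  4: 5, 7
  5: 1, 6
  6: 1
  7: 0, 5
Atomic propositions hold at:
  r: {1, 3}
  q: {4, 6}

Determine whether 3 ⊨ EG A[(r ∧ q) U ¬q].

Sat(r ∧ q) = ∅
Sat(¬q) = {0, 1, 2, 3, 5, 7}
A[(r ∧ q) U ¬q]: least fixpoint, start Z0 = Sat(¬q) = {0, 1, 2, 3, 5, 7}, add states in Sat(r ∧ q) with every successor in Z. Already a fixed point.
Sat(A[(r ∧ q) U ¬q]) = {0, 1, 2, 3, 5, 7}
EG A[(r ∧ q) U ¬q]: greatest fixpoint, start Z0 = {0, 1, 2, 3, 5, 7}, keep only states in Sat with some successor in Z. Already a fixed point.
Sat(EG A[(r ∧ q) U ¬q]) = {0, 1, 2, 3, 5, 7}
3 ∈ Sat(EG A[(r ∧ q) U ¬q]) = {0, 1, 2, 3, 5, 7}, so the formula holds at 3.

Yes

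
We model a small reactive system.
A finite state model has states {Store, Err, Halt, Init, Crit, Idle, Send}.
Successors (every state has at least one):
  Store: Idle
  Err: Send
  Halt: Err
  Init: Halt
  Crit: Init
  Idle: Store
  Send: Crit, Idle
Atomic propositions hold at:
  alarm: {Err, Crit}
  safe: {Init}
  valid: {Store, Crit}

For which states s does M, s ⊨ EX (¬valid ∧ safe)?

Sat(¬valid) = {Err, Halt, Init, Idle, Send}
Sat(¬valid ∧ safe) = {Init}
Sat(EX (¬valid ∧ safe)) = {s : some successor in {Init}} = {Crit}

{Crit}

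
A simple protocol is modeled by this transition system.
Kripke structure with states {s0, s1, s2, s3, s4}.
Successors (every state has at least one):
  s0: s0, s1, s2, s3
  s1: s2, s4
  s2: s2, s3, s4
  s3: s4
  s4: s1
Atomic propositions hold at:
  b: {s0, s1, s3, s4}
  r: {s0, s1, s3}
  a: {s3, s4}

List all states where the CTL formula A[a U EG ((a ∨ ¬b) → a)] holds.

{s0, s1, s3, s4}

Sat(¬b) = {s2}
Sat(a ∨ ¬b) = {s2, s3, s4}
Sat((a ∨ ¬b) → a) = {s0, s1, s3, s4}
EG ((a ∨ ¬b) → a): greatest fixpoint, start Z0 = {s0, s1, s3, s4}, keep only states in Sat with some successor in Z. Already a fixed point.
Sat(EG ((a ∨ ¬b) → a)) = {s0, s1, s3, s4}
A[a U EG ((a ∨ ¬b) → a)]: least fixpoint, start Z0 = Sat(EG ((a ∨ ¬b) → a)) = {s0, s1, s3, s4}, add states in Sat(a) with every successor in Z. Already a fixed point.
Sat(A[a U EG ((a ∨ ¬b) → a)]) = {s0, s1, s3, s4}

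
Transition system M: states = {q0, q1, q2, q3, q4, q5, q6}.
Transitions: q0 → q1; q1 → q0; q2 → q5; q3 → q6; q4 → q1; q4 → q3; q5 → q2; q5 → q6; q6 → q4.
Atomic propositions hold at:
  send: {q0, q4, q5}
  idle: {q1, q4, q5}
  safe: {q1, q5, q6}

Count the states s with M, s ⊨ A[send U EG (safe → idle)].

5

Sat(safe → idle) = {q0, q1, q2, q3, q4, q5}
EG (safe → idle): greatest fixpoint, start Z0 = {q0, q1, q2, q3, q4, q5}, keep only states in Sat with some successor in Z. Z1 = {q0, q1, q2, q4, q5}; fixed.
Sat(EG (safe → idle)) = {q0, q1, q2, q4, q5}
A[send U EG (safe → idle)]: least fixpoint, start Z0 = Sat(EG (safe → idle)) = {q0, q1, q2, q4, q5}, add states in Sat(send) with every successor in Z. Already a fixed point.
Sat(A[send U EG (safe → idle)]) = {q0, q1, q2, q4, q5}
|Sat(A[send U EG (safe → idle)])| = |{q0, q1, q2, q4, q5}| = 5.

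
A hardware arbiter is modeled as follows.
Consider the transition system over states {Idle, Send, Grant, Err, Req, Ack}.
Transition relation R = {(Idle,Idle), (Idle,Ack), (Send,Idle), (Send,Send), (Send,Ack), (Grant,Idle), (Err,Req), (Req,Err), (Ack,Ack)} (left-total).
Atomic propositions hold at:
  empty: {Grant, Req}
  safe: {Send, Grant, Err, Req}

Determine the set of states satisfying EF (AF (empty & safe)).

{Grant, Err, Req}

Sat(empty & safe) = {Grant, Req}
AF (empty & safe): least fixpoint, start Z0 = {Grant, Req}, add states with every successor in Z. Z1 = {Grant, Err, Req}; fixed.
Sat(AF (empty & safe)) = {Grant, Err, Req}
EF (AF (empty & safe)): least fixpoint, start Z0 = {Grant, Err, Req}, add states with some successor in Z. Already a fixed point.
Sat(EF (AF (empty & safe))) = {Grant, Err, Req}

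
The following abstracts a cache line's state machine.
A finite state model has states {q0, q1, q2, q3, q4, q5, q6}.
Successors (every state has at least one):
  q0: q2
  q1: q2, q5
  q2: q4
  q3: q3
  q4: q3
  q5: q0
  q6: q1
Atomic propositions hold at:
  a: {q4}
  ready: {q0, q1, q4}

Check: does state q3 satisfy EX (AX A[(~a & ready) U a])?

No

Sat(~a) = {q0, q1, q2, q3, q5, q6}
Sat(~a & ready) = {q0, q1}
A[(~a & ready) U a]: least fixpoint, start Z0 = Sat(a) = {q4}, add states in Sat(~a & ready) with every successor in Z. Already a fixed point.
Sat(A[(~a & ready) U a]) = {q4}
Sat(AX A[(~a & ready) U a]) = {s : every successor in {q4}} = {q2}
Sat(EX (AX A[(~a & ready) U a])) = {s : some successor in {q2}} = {q0, q1}
q3 ∉ Sat(EX (AX A[(~a & ready) U a])) = {q0, q1}, so the formula does not hold at q3.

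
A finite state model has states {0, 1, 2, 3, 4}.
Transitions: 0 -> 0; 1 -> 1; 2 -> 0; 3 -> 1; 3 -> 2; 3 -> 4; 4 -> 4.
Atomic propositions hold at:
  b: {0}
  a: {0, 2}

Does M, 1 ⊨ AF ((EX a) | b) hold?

No

Sat(EX a) = {s : some successor in {0, 2}} = {0, 2, 3}
Sat((EX a) | b) = {0, 2, 3}
AF ((EX a) | b): least fixpoint, start Z0 = {0, 2, 3}, add states with every successor in Z. Already a fixed point.
Sat(AF ((EX a) | b)) = {0, 2, 3}
1 ∉ Sat(AF ((EX a) | b)) = {0, 2, 3}, so the formula does not hold at 1.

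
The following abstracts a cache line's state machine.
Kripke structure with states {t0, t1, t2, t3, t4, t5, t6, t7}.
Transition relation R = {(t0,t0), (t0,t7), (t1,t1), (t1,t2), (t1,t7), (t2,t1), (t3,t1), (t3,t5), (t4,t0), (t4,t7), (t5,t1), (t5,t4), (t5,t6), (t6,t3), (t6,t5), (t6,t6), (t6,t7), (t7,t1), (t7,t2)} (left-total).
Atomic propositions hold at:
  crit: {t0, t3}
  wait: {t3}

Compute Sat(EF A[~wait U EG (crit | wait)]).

Sat(~wait) = {t0, t1, t2, t4, t5, t6, t7}
Sat(crit | wait) = {t0, t3}
EG (crit | wait): greatest fixpoint, start Z0 = {t0, t3}, keep only states in Sat with some successor in Z. Z1 = {t0}; fixed.
Sat(EG (crit | wait)) = {t0}
A[~wait U EG (crit | wait)]: least fixpoint, start Z0 = Sat(EG (crit | wait)) = {t0}, add states in Sat(~wait) with every successor in Z. Already a fixed point.
Sat(A[~wait U EG (crit | wait)]) = {t0}
EF A[~wait U EG (crit | wait)]: least fixpoint, start Z0 = {t0}, add states with some successor in Z. Z1 = {t0, t4}; Z2 = {t0, t4, t5}; Z3 = {t0, t3, t4, t5, t6}; fixed.
Sat(EF A[~wait U EG (crit | wait)]) = {t0, t3, t4, t5, t6}

{t0, t3, t4, t5, t6}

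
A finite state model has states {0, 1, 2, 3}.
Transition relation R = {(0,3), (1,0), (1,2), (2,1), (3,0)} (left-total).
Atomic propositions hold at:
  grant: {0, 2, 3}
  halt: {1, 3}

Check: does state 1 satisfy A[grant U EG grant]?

No

EG grant: greatest fixpoint, start Z0 = {0, 2, 3}, keep only states in Sat with some successor in Z. Z1 = {0, 3}; fixed.
Sat(EG grant) = {0, 3}
A[grant U EG grant]: least fixpoint, start Z0 = Sat(EG grant) = {0, 3}, add states in Sat(grant) with every successor in Z. Already a fixed point.
Sat(A[grant U EG grant]) = {0, 3}
1 ∉ Sat(A[grant U EG grant]) = {0, 3}, so the formula does not hold at 1.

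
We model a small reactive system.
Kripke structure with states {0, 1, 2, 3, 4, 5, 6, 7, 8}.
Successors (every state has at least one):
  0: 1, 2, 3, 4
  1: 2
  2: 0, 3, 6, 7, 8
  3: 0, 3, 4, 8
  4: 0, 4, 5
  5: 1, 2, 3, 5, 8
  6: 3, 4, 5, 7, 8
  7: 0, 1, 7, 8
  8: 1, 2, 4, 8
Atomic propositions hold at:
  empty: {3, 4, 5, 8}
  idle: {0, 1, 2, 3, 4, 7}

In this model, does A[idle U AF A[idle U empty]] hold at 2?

A[idle U empty]: least fixpoint, start Z0 = Sat(empty) = {3, 4, 5, 8}, add states in Sat(idle) with every successor in Z. Already a fixed point.
Sat(A[idle U empty]) = {3, 4, 5, 8}
AF A[idle U empty]: least fixpoint, start Z0 = {3, 4, 5, 8}, add states with every successor in Z. Already a fixed point.
Sat(AF A[idle U empty]) = {3, 4, 5, 8}
A[idle U AF A[idle U empty]]: least fixpoint, start Z0 = Sat(AF A[idle U empty]) = {3, 4, 5, 8}, add states in Sat(idle) with every successor in Z. Already a fixed point.
Sat(A[idle U AF A[idle U empty]]) = {3, 4, 5, 8}
2 ∉ Sat(A[idle U AF A[idle U empty]]) = {3, 4, 5, 8}, so the formula does not hold at 2.

No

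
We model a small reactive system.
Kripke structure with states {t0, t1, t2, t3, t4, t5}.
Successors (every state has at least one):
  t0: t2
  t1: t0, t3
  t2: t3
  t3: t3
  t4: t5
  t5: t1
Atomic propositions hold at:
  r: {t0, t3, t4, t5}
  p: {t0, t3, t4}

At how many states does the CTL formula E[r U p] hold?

E[r U p]: least fixpoint, start Z0 = Sat(p) = {t0, t3, t4}, add states in Sat(r) with some successor in Z. Already a fixed point.
Sat(E[r U p]) = {t0, t3, t4}
|Sat(E[r U p])| = |{t0, t3, t4}| = 3.

3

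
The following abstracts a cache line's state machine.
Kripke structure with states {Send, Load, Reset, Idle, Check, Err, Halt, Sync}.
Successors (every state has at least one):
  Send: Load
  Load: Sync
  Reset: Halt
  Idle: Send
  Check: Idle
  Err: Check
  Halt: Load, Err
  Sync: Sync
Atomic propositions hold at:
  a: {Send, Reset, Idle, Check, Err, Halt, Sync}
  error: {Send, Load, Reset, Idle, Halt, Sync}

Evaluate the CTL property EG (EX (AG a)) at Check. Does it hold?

AG a: greatest fixpoint, start Z0 = {Send, Reset, Idle, Check, Err, Halt, Sync}, keep only states in Sat with every successor in Z. Z1 = {Reset, Idle, Check, Err, Sync}; Z2 = {Check, Err, Sync}; Z3 = {Err, Sync}; Z4 = {Sync}; fixed.
Sat(AG a) = {Sync}
Sat(EX (AG a)) = {s : some successor in {Sync}} = {Load, Sync}
EG (EX (AG a)): greatest fixpoint, start Z0 = {Load, Sync}, keep only states in Sat with some successor in Z. Already a fixed point.
Sat(EG (EX (AG a))) = {Load, Sync}
Check ∉ Sat(EG (EX (AG a))) = {Load, Sync}, so the formula does not hold at Check.

No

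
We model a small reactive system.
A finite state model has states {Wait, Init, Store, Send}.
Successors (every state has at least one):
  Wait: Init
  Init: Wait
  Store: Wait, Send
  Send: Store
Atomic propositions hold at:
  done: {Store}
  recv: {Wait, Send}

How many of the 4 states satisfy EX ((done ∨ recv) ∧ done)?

1

Sat(done ∨ recv) = {Wait, Store, Send}
Sat((done ∨ recv) ∧ done) = {Store}
Sat(EX ((done ∨ recv) ∧ done)) = {s : some successor in {Store}} = {Send}
|Sat(EX ((done ∨ recv) ∧ done))| = |{Send}| = 1.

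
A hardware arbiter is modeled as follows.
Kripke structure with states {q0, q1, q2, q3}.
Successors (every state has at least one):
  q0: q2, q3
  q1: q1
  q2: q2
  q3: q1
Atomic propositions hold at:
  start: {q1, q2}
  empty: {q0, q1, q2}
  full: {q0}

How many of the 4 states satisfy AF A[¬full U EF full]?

1

Sat(¬full) = {q1, q2, q3}
EF full: least fixpoint, start Z0 = {q0}, add states with some successor in Z. Already a fixed point.
Sat(EF full) = {q0}
A[¬full U EF full]: least fixpoint, start Z0 = Sat(EF full) = {q0}, add states in Sat(¬full) with every successor in Z. Already a fixed point.
Sat(A[¬full U EF full]) = {q0}
AF A[¬full U EF full]: least fixpoint, start Z0 = {q0}, add states with every successor in Z. Already a fixed point.
Sat(AF A[¬full U EF full]) = {q0}
|Sat(AF A[¬full U EF full])| = |{q0}| = 1.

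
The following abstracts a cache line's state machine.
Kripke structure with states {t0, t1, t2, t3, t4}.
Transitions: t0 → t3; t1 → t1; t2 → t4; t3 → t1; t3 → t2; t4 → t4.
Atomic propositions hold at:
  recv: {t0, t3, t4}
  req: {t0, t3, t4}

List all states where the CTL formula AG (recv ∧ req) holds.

{t4}

Sat(recv ∧ req) = {t0, t3, t4}
AG (recv ∧ req): greatest fixpoint, start Z0 = {t0, t3, t4}, keep only states in Sat with every successor in Z. Z1 = {t0, t4}; Z2 = {t4}; fixed.
Sat(AG (recv ∧ req)) = {t4}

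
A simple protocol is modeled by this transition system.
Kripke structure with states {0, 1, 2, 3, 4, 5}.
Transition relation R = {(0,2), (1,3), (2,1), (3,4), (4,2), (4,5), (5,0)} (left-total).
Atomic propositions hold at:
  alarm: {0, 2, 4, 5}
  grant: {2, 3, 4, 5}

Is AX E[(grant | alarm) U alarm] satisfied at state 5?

Sat(grant | alarm) = {0, 2, 3, 4, 5}
E[(grant | alarm) U alarm]: least fixpoint, start Z0 = Sat(alarm) = {0, 2, 4, 5}, add states in Sat(grant | alarm) with some successor in Z. Z1 = {0, 2, 3, 4, 5}; fixed.
Sat(E[(grant | alarm) U alarm]) = {0, 2, 3, 4, 5}
Sat(AX E[(grant | alarm) U alarm]) = {s : every successor in {0, 2, 3, 4, 5}} = {0, 1, 3, 4, 5}
5 ∈ Sat(AX E[(grant | alarm) U alarm]) = {0, 1, 3, 4, 5}, so the formula holds at 5.

Yes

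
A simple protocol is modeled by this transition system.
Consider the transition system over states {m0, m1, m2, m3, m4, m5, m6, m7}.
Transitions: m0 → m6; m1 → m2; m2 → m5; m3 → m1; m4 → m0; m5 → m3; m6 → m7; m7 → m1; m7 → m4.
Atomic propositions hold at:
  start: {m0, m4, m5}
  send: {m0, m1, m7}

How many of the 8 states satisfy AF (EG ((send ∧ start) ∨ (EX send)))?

Sat(send ∧ start) = {m0}
Sat(EX send) = {s : some successor in {m0, m1, m7}} = {m3, m4, m6, m7}
Sat((send ∧ start) ∨ (EX send)) = {m0, m3, m4, m6, m7}
EG ((send ∧ start) ∨ (EX send)): greatest fixpoint, start Z0 = {m0, m3, m4, m6, m7}, keep only states in Sat with some successor in Z. Z1 = {m0, m4, m6, m7}; fixed.
Sat(EG ((send ∧ start) ∨ (EX send))) = {m0, m4, m6, m7}
AF (EG ((send ∧ start) ∨ (EX send))): least fixpoint, start Z0 = {m0, m4, m6, m7}, add states with every successor in Z. Already a fixed point.
Sat(AF (EG ((send ∧ start) ∨ (EX send)))) = {m0, m4, m6, m7}
|Sat(AF (EG ((send ∧ start) ∨ (EX send))))| = |{m0, m4, m6, m7}| = 4.

4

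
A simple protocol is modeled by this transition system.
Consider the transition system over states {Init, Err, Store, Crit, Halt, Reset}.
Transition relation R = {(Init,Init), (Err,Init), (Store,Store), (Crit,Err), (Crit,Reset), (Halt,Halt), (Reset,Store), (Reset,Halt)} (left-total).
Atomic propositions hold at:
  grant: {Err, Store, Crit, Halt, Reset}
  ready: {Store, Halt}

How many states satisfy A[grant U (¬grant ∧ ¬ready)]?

Sat(¬grant) = {Init}
Sat(¬ready) = {Init, Err, Crit, Reset}
Sat(¬grant ∧ ¬ready) = {Init}
A[grant U (¬grant ∧ ¬ready)]: least fixpoint, start Z0 = Sat((¬grant ∧ ¬ready)) = {Init}, add states in Sat(grant) with every successor in Z. Z1 = {Init, Err}; fixed.
Sat(A[grant U (¬grant ∧ ¬ready)]) = {Init, Err}
|Sat(A[grant U (¬grant ∧ ¬ready)])| = |{Init, Err}| = 2.

2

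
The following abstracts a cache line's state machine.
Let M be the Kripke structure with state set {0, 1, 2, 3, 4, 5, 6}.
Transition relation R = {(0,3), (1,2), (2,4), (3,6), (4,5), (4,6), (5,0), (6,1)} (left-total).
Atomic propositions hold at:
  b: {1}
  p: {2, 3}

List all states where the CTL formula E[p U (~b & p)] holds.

Sat(~b) = {0, 2, 3, 4, 5, 6}
Sat(~b & p) = {2, 3}
E[p U (~b & p)]: least fixpoint, start Z0 = Sat((~b & p)) = {2, 3}, add states in Sat(p) with some successor in Z. Already a fixed point.
Sat(E[p U (~b & p)]) = {2, 3}

{2, 3}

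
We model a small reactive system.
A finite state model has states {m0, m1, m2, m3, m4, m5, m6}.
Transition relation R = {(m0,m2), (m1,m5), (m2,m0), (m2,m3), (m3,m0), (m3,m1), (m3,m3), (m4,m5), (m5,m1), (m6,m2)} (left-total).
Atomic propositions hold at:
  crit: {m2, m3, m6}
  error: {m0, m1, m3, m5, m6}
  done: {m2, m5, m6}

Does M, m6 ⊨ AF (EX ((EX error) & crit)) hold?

Sat(EX error) = {s : some successor in {m0, m1, m3, m5, m6}} = {m1, m2, m3, m4, m5}
Sat((EX error) & crit) = {m2, m3}
Sat(EX ((EX error) & crit)) = {s : some successor in {m2, m3}} = {m0, m2, m3, m6}
AF (EX ((EX error) & crit)): least fixpoint, start Z0 = {m0, m2, m3, m6}, add states with every successor in Z. Already a fixed point.
Sat(AF (EX ((EX error) & crit))) = {m0, m2, m3, m6}
m6 ∈ Sat(AF (EX ((EX error) & crit))) = {m0, m2, m3, m6}, so the formula holds at m6.

Yes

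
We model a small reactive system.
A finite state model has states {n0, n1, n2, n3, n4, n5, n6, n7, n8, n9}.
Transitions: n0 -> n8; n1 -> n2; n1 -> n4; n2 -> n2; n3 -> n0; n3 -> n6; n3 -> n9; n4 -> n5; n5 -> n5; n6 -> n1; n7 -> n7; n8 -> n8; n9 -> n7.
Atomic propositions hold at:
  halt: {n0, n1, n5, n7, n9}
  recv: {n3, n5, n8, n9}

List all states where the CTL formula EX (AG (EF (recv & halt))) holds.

Sat(recv & halt) = {n5, n9}
EF (recv & halt): least fixpoint, start Z0 = {n5, n9}, add states with some successor in Z. Z1 = {n3, n4, n5, n9}; Z2 = {n1, n3, n4, n5, n9}; Z3 = {n1, n3, n4, n5, n6, n9}; fixed.
Sat(EF (recv & halt)) = {n1, n3, n4, n5, n6, n9}
AG (EF (recv & halt)): greatest fixpoint, start Z0 = {n1, n3, n4, n5, n6, n9}, keep only states in Sat with every successor in Z. Z1 = {n4, n5, n6}; Z2 = {n4, n5}; fixed.
Sat(AG (EF (recv & halt))) = {n4, n5}
Sat(EX (AG (EF (recv & halt)))) = {s : some successor in {n4, n5}} = {n1, n4, n5}

{n1, n4, n5}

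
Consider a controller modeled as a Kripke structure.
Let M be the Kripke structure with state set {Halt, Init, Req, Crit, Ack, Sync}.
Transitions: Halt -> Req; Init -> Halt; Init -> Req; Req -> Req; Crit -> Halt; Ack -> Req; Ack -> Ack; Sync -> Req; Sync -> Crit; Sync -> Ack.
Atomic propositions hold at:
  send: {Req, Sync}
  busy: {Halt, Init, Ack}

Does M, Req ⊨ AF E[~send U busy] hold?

No

Sat(~send) = {Halt, Init, Crit, Ack}
E[~send U busy]: least fixpoint, start Z0 = Sat(busy) = {Halt, Init, Ack}, add states in Sat(~send) with some successor in Z. Z1 = {Halt, Init, Crit, Ack}; fixed.
Sat(E[~send U busy]) = {Halt, Init, Crit, Ack}
AF E[~send U busy]: least fixpoint, start Z0 = {Halt, Init, Crit, Ack}, add states with every successor in Z. Already a fixed point.
Sat(AF E[~send U busy]) = {Halt, Init, Crit, Ack}
Req ∉ Sat(AF E[~send U busy]) = {Halt, Init, Crit, Ack}, so the formula does not hold at Req.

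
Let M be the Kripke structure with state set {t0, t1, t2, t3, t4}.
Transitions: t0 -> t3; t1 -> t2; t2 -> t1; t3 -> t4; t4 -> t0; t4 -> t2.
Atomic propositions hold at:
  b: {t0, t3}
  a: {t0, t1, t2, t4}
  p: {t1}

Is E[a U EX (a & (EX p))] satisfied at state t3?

Sat(EX p) = {s : some successor in {t1}} = {t2}
Sat(a & (EX p)) = {t2}
Sat(EX (a & (EX p))) = {s : some successor in {t2}} = {t1, t4}
E[a U EX (a & (EX p))]: least fixpoint, start Z0 = Sat(EX (a & (EX p))) = {t1, t4}, add states in Sat(a) with some successor in Z. Z1 = {t1, t2, t4}; fixed.
Sat(E[a U EX (a & (EX p))]) = {t1, t2, t4}
t3 ∉ Sat(E[a U EX (a & (EX p))]) = {t1, t2, t4}, so the formula does not hold at t3.

No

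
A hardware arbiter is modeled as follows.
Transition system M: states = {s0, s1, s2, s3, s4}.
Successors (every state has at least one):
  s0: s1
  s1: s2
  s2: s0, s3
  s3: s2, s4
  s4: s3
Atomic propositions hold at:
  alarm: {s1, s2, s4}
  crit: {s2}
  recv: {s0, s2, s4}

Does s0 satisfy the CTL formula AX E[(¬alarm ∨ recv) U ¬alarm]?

Sat(¬alarm) = {s0, s3}
Sat(¬alarm ∨ recv) = {s0, s2, s3, s4}
E[(¬alarm ∨ recv) U ¬alarm]: least fixpoint, start Z0 = Sat(¬alarm) = {s0, s3}, add states in Sat(¬alarm ∨ recv) with some successor in Z. Z1 = {s0, s2, s3, s4}; fixed.
Sat(E[(¬alarm ∨ recv) U ¬alarm]) = {s0, s2, s3, s4}
Sat(AX E[(¬alarm ∨ recv) U ¬alarm]) = {s : every successor in {s0, s2, s3, s4}} = {s1, s2, s3, s4}
s0 ∉ Sat(AX E[(¬alarm ∨ recv) U ¬alarm]) = {s1, s2, s3, s4}, so the formula does not hold at s0.

No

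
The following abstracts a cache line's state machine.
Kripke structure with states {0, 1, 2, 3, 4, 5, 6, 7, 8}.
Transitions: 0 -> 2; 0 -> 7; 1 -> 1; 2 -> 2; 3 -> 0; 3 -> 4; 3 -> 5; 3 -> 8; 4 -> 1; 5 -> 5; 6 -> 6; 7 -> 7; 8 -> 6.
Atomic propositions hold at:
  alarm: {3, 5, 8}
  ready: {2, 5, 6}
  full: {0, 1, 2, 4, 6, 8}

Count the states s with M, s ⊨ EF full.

EF full: least fixpoint, start Z0 = {0, 1, 2, 4, 6, 8}, add states with some successor in Z. Z1 = {0, 1, 2, 3, 4, 6, 8}; fixed.
Sat(EF full) = {0, 1, 2, 3, 4, 6, 8}
|Sat(EF full)| = |{0, 1, 2, 3, 4, 6, 8}| = 7.

7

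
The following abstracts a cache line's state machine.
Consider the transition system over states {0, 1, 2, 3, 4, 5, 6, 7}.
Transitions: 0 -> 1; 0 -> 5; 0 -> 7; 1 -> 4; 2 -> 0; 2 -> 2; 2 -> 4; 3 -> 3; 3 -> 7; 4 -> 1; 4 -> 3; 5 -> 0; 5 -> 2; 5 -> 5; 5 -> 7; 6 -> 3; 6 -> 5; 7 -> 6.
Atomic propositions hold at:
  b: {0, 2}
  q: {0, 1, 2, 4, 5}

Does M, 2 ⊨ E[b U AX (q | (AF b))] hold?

Yes

AF b: least fixpoint, start Z0 = {0, 2}, add states with every successor in Z. Already a fixed point.
Sat(AF b) = {0, 2}
Sat(q | (AF b)) = {0, 1, 2, 4, 5}
Sat(AX (q | (AF b))) = {s : every successor in {0, 1, 2, 4, 5}} = {1, 2}
E[b U AX (q | (AF b))]: least fixpoint, start Z0 = Sat(AX (q | (AF b))) = {1, 2}, add states in Sat(b) with some successor in Z. Z1 = {0, 1, 2}; fixed.
Sat(E[b U AX (q | (AF b))]) = {0, 1, 2}
2 ∈ Sat(E[b U AX (q | (AF b))]) = {0, 1, 2}, so the formula holds at 2.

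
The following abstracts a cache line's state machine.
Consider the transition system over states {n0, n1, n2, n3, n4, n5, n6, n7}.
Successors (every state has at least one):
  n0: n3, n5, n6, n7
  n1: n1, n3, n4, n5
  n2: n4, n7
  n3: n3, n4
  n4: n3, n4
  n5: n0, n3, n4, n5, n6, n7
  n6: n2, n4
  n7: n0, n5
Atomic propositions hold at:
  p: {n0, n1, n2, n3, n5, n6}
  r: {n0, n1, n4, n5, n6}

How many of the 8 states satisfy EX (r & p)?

4

Sat(r & p) = {n0, n1, n5, n6}
Sat(EX (r & p)) = {s : some successor in {n0, n1, n5, n6}} = {n0, n1, n5, n7}
|Sat(EX (r & p))| = |{n0, n1, n5, n7}| = 4.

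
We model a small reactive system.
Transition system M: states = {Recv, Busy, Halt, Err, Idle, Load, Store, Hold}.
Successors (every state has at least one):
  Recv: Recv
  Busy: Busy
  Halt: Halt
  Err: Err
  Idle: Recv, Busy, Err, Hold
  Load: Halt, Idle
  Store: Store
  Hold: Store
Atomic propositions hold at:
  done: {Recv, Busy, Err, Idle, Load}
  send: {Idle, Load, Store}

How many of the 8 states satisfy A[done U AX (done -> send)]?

Sat(done -> send) = {Halt, Idle, Load, Store, Hold}
Sat(AX (done -> send)) = {s : every successor in {Halt, Idle, Load, Store, Hold}} = {Halt, Load, Store, Hold}
A[done U AX (done -> send)]: least fixpoint, start Z0 = Sat(AX (done -> send)) = {Halt, Load, Store, Hold}, add states in Sat(done) with every successor in Z. Already a fixed point.
Sat(A[done U AX (done -> send)]) = {Halt, Load, Store, Hold}
|Sat(A[done U AX (done -> send)])| = |{Halt, Load, Store, Hold}| = 4.

4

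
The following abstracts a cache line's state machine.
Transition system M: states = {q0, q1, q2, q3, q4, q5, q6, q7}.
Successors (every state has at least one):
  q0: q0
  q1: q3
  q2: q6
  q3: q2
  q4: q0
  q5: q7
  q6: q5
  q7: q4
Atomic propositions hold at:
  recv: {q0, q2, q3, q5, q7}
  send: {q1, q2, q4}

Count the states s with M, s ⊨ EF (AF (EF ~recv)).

7

Sat(~recv) = {q1, q4, q6}
EF ~recv: least fixpoint, start Z0 = {q1, q4, q6}, add states with some successor in Z. Z1 = {q1, q2, q4, q6, q7}; Z2 = {q1, q2, q3, q4, q5, q6, q7}; fixed.
Sat(EF ~recv) = {q1, q2, q3, q4, q5, q6, q7}
AF (EF ~recv): least fixpoint, start Z0 = {q1, q2, q3, q4, q5, q6, q7}, add states with every successor in Z. Already a fixed point.
Sat(AF (EF ~recv)) = {q1, q2, q3, q4, q5, q6, q7}
EF (AF (EF ~recv)): least fixpoint, start Z0 = {q1, q2, q3, q4, q5, q6, q7}, add states with some successor in Z. Already a fixed point.
Sat(EF (AF (EF ~recv))) = {q1, q2, q3, q4, q5, q6, q7}
|Sat(EF (AF (EF ~recv)))| = |{q1, q2, q3, q4, q5, q6, q7}| = 7.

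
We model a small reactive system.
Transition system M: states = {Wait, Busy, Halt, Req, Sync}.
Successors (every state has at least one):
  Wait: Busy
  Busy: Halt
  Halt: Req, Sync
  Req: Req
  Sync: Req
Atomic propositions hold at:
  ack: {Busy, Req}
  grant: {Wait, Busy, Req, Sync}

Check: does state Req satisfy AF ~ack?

Sat(~ack) = {Wait, Halt, Sync}
AF ~ack: least fixpoint, start Z0 = {Wait, Halt, Sync}, add states with every successor in Z. Z1 = {Wait, Busy, Halt, Sync}; fixed.
Sat(AF ~ack) = {Wait, Busy, Halt, Sync}
Req ∉ Sat(AF ~ack) = {Wait, Busy, Halt, Sync}, so the formula does not hold at Req.

No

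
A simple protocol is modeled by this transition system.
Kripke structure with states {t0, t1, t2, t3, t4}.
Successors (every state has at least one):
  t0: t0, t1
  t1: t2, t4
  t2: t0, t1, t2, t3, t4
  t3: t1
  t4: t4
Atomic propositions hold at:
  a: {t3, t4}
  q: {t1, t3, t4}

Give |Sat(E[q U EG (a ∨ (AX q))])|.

3

Sat(AX q) = {s : every successor in {t1, t3, t4}} = {t3, t4}
Sat(a ∨ (AX q)) = {t3, t4}
EG (a ∨ (AX q)): greatest fixpoint, start Z0 = {t3, t4}, keep only states in Sat with some successor in Z. Z1 = {t4}; fixed.
Sat(EG (a ∨ (AX q))) = {t4}
E[q U EG (a ∨ (AX q))]: least fixpoint, start Z0 = Sat(EG (a ∨ (AX q))) = {t4}, add states in Sat(q) with some successor in Z. Z1 = {t1, t4}; Z2 = {t1, t3, t4}; fixed.
Sat(E[q U EG (a ∨ (AX q))]) = {t1, t3, t4}
|Sat(E[q U EG (a ∨ (AX q))])| = |{t1, t3, t4}| = 3.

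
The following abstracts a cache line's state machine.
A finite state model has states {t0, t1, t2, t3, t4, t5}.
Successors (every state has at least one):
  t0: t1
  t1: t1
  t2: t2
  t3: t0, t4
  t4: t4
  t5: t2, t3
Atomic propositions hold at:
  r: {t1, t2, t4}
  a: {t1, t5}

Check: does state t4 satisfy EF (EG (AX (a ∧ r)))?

No

Sat(a ∧ r) = {t1}
Sat(AX (a ∧ r)) = {s : every successor in {t1}} = {t0, t1}
EG (AX (a ∧ r)): greatest fixpoint, start Z0 = {t0, t1}, keep only states in Sat with some successor in Z. Already a fixed point.
Sat(EG (AX (a ∧ r))) = {t0, t1}
EF (EG (AX (a ∧ r))): least fixpoint, start Z0 = {t0, t1}, add states with some successor in Z. Z1 = {t0, t1, t3}; Z2 = {t0, t1, t3, t5}; fixed.
Sat(EF (EG (AX (a ∧ r)))) = {t0, t1, t3, t5}
t4 ∉ Sat(EF (EG (AX (a ∧ r)))) = {t0, t1, t3, t5}, so the formula does not hold at t4.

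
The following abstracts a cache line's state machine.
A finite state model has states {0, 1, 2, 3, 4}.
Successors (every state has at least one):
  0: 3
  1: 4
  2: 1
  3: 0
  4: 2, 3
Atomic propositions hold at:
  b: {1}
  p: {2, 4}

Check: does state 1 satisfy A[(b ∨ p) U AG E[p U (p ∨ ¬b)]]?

Sat(b ∨ p) = {1, 2, 4}
Sat(¬b) = {0, 2, 3, 4}
Sat(p ∨ ¬b) = {0, 2, 3, 4}
E[p U (p ∨ ¬b)]: least fixpoint, start Z0 = Sat((p ∨ ¬b)) = {0, 2, 3, 4}, add states in Sat(p) with some successor in Z. Already a fixed point.
Sat(E[p U (p ∨ ¬b)]) = {0, 2, 3, 4}
AG E[p U (p ∨ ¬b)]: greatest fixpoint, start Z0 = {0, 2, 3, 4}, keep only states in Sat with every successor in Z. Z1 = {0, 3, 4}; Z2 = {0, 3}; fixed.
Sat(AG E[p U (p ∨ ¬b)]) = {0, 3}
A[(b ∨ p) U AG E[p U (p ∨ ¬b)]]: least fixpoint, start Z0 = Sat(AG E[p U (p ∨ ¬b)]) = {0, 3}, add states in Sat(b ∨ p) with every successor in Z. Already a fixed point.
Sat(A[(b ∨ p) U AG E[p U (p ∨ ¬b)]]) = {0, 3}
1 ∉ Sat(A[(b ∨ p) U AG E[p U (p ∨ ¬b)]]) = {0, 3}, so the formula does not hold at 1.

No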